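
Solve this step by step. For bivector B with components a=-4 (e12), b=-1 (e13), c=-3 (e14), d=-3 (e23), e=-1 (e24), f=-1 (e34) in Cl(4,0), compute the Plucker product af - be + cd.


Plucker relation: af - be + cd
a*f = (-4)*(-1) = 4
b*e = (-1)*(-1) = 1
c*d = (-3)*(-3) = 9
af - be + cd = 4 - 1 + 9
= 12


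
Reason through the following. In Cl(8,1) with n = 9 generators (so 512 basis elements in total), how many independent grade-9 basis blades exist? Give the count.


Number of grade-k basis blades in Cl(p,q) with n = p + q is C(n, k).
n = 8 + 1 = 9
C(9, 9) = 9! / (9! * 0!)
= 362880 / (362880 * 1)
= 1


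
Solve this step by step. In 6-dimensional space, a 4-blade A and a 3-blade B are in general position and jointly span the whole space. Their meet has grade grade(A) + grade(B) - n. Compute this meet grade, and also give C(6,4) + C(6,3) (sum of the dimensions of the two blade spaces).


Meet grade = grade(A) + grade(B) - n
= 4 + 3 - 6 = 1
C(6,4) = 15
C(6,3) = 20
dim_A + dim_B = 15 + 20 = 35


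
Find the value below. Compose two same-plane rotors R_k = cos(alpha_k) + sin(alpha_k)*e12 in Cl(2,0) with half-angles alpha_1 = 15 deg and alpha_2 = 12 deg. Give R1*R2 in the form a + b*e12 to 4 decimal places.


Same-plane rotors commute and their half-angles add:
R1*R2 = cos(a1 + a2) + sin(a1 + a2)*e12.
a1 + a2 = 15 + 12 = 27 deg
cos(27 deg) = 0.8910
sin(27 deg) = 0.4540
R1*R2 = 0.8910 + 0.4540*e12


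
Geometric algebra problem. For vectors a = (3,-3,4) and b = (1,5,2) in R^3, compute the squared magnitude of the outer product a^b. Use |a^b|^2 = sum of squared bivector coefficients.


a wedge b = (a1*b2 - a2*b1)*e12 + (a1*b3 - a3*b1)*e13 + (a2*b3 - a3*b2)*e23
e12 coeff: 3*5 - (-3)*1 = 15 - (-3) = 18
e13 coeff: 3*2 - 4*1 = 6 - 4 = 2
e23 coeff: (-3)*2 - 4*5 = -6 - 20 = -26
|a wedge b|^2 = 18^2 + 2^2 + (-26)^2
= 324 + 4 + 676
= 1004


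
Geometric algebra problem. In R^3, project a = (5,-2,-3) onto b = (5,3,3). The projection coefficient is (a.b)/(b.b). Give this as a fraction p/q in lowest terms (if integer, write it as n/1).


Projection coefficient = (a . b) / (b . b)
a . b = 5*5 + (-2)*3 + (-3)*3
= 25 + (-6) + (-9) = 10
b . b = 5^2 + 3^2 + 3^2
= 25 + 9 + 9 = 43
Coefficient = 10/43
In lowest terms: 10/43


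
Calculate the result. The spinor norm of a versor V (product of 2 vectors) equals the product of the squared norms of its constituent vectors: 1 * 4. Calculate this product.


Spinor norm N(V) = |v1|^2 * |v2|^2 * ... * |v2|^2
= 1 * 4
Running product: 1, 4
N(V) = 4


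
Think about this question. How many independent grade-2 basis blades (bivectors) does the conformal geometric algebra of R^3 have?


The conformal model of R^3 uses Cl(4,1) with m = 3 + 2 = 5 generators.
Number of grade-2 blades = C(m, 2) = C(5, 2)
= 5*4/2 = 10


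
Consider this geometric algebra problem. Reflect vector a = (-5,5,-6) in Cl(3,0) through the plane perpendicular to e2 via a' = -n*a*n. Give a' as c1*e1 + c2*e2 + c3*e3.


Reflection formula: a' = -n*a*n, with n = e2 (unit vector, n^2 = 1).
For reflection through hyperplane perp to e2:
The component along e2 flips sign, others stay.
a = (-5, 5, -6)
a' = (-5, -5, -6)
a' = -5*e1 - 5*e2 - 6*e3


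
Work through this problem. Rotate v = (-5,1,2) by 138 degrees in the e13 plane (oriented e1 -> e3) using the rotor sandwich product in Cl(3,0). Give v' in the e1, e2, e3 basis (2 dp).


Rotor R = cos(69deg) - sin(69deg)*e13
Rotation angle theta = 2 * 69 = 138 degrees in the e13 plane (e1 -> e3).
The component perpendicular to the plane (e2) is invariant: v'_2 = v2 = 1.00
cos(138deg) = -0.7431, sin(138deg) = 0.6691
v'_1 = v1*cos(theta) - v3*sin(theta) = -5*(-0.7431) - 2*0.6691 = 2.38
v'_3 = v1*sin(theta) + v3*cos(theta) = -5*0.6691 + 2*(-0.7431) = -4.83
v' = 2.38*e1 + 1.00*e2 - 4.83*e3


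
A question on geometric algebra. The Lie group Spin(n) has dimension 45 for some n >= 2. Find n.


dim Spin(n) = dim so(n) = n(n-1)/2.
Solve n(n-1)/2 = 45, i.e. n^2 - n - 90 = 0.
Discriminant = 1 + 8*45 = 361
n = (1 + sqrt(361))/2 = (1 + 19)/2 = 10


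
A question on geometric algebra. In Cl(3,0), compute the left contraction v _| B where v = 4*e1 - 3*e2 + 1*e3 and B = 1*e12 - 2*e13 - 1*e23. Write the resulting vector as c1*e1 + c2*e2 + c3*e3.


Left contraction v _| B = <vB>_1 (grade-1 part of the geometric product vB).
Using e1_|e12 = e2, e2_|e12 = -e1, e1_|e13 = e3, e3_|e13 = -e1, e2_|e23 = e3, e3_|e23 = -e2:
e1 coeff: -v2*b12 - v3*b13 = -(-3)*(1) - (1)*(-2) = 5
e2 coeff: v1*b12 - v3*b23 = (4)*(1) - (1)*(-1) = 5
e3 coeff: v1*b13 + v2*b23 = (4)*(-2) + (-3)*(-1) = -5
v _| B = 5*e1 + 5*e2 - 5*e3


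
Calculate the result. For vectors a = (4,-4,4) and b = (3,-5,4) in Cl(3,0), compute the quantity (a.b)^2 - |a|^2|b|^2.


a . b = 4*3 + (-4)*(-5) + 4*4
= 12 + 20 + 16 = 48
|a|^2 = 4^2 + (-4)^2 + 4^2 = 48
|b|^2 = 3^2 + (-5)^2 + 4^2 = 50
(a.b)^2 = 48^2 = 2304
|a|^2 * |b|^2 = 48 * 50 = 2400
Result = 2304 - 2400 = -96


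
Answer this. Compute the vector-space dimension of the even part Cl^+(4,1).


Even subalgebra dimension = 2^(n-1)
n = 4 + 1 = 5
2^(5 - 1) = 2^4 = 16
Verification: sum of C(5,k) for even k = 1 + 10 + 5 = 16
Result = 16


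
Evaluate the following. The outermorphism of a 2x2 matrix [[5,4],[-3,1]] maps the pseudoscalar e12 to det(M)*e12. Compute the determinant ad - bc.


The outermorphism of a linear map f sends e1^e2 to f(e1)^f(e2).
f(e1) = 5*e1 - 3*e2
f(e2) = 4*e1 + 1*e2
f(e1) ^ f(e2) = (5*e1 - 3*e2) ^ (4*e1 + 1*e2)
= 5*1*e12 + (-3)*4*e21
= (5 - (-12))*e12
= 17*e12
Coefficient = 17


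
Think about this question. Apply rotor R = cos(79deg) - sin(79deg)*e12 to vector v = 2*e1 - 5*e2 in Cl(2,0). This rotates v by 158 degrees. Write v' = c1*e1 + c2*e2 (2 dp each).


Rotor R = cos(79deg) - sin(79deg)*e12
Rotation angle theta = 2 * 79 = 158 degrees
v' = R*v*~R rotates v by theta.
cos(158deg) = -0.9272, sin(158deg) = 0.3746
v'_1 = 2*cos(158deg) - (-5)*sin(158deg)
= 2*(-0.9272) - (-5)*0.3746
= 0.02
v'_2 = 2*sin(158deg) + (-5)*cos(158deg)
= 2*0.3746 + (-5)*(-0.9272)
= 5.39
v' = 0.02*e1 + 5.39*e2


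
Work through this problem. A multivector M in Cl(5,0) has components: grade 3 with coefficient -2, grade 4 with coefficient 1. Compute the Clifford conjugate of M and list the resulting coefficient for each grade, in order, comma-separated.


Clifford conjugate sign for grade k: (-1)^(k(k+1)/2)
Grade 3: (-1)^(3*4/2) = (-1)^6 = 1, coeff -2 -> -2
Grade 4: (-1)^(4*5/2) = (-1)^10 = 1, coeff 1 -> 1
Conjugated coefficients: -2, 1


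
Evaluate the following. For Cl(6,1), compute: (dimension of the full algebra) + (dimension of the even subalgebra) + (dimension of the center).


n = 6 + 1 = 7
Total dim = 2^7 = 128
Even subalgebra dim = 2^6 = 64
n is odd, so center dim = 2
Sum = 128 + 64 + 2 = 194


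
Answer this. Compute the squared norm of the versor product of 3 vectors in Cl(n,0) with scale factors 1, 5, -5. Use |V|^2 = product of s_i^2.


Each vector v_i has |v_i|^2 = s_i^2
Squared scales: 1^2 = 1, 5^2 = 25, (-5)^2 = 25
|V|^2 = 1 * 25 * 25
= 625


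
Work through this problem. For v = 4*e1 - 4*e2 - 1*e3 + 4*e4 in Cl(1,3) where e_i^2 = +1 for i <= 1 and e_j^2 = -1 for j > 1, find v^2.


v^2 = sum of c_i^2 * e_i^2
Positive signature terms (e_i^2 = +1): 4^2 = 16
Negative signature terms (e_j^2 = -1): (-4)^2 + (-1)^2 + 4^2 = 33
v^2 = 16 - 33 = -17


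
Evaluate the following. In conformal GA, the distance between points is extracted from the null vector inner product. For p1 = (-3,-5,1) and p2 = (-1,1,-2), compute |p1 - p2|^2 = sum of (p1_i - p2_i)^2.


p1 - p2 = (-2, -6, 3)
|p1 - p2|^2 = (-2)^2 + (-6)^2 + 3^2
= 4 + 36 + 9
= 49


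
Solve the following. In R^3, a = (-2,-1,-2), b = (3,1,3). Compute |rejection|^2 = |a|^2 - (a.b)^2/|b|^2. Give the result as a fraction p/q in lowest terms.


|a|^2 = (-2)^2 + (-1)^2 + (-2)^2 = 9
|b|^2 = 3^2 + 1^2 + 3^2 = 19
a . b = (-2)*3 + (-1)*1 + (-2)*3 = -13
(a.b)^2 = (-13)^2 = 169
|rej|^2 = 9 - 169/19
= (171 - 169)/19
= 2/19
In lowest terms: 2/19


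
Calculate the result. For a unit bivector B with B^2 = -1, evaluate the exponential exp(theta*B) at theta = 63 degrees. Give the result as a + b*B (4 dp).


For a unit bivector B with B^2 = -1, the exponential series gives
e^(theta*B) = cos(theta) + sin(theta)*B (the GA analogue of Euler's formula).
theta = 63 degrees = 1.099557 rad
cos(63 deg) = 0.4540
sin(63 deg) = 0.8910
exp(theta*B) = 0.4540 + 0.8910*B


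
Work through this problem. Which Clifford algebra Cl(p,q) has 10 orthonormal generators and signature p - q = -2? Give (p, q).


We need p + q = 10 and p - q = -2.
Adding: 2p = 10 + (-2) = 8, so p = 4.
Then q = 10 - 4 = 6.
(p, q) = (4, 6)


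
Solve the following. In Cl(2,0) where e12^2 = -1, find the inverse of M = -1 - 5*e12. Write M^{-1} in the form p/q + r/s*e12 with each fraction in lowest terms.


M = -1 - 5*e12, where e12^2 = -1.
Since M commutes with its reverse ~M = a - b*e12, M * ~M = a^2 - b^2*e12^2 = a^2 + b^2.
So M^{-1} = ~M / (a^2 + b^2) = (a - b*e12)/(a^2 + b^2).
a^2 + b^2 = 1 + 25 = 26
Scalar part = -1/26 = -1/26
Bivector coeff = 5/26 = 5/26
M^{-1} = -1/26 + 5/26*e12


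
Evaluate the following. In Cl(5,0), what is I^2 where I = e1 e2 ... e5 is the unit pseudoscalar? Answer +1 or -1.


The pseudoscalar I = e1...e_n (product of all n generators) of Cl(p,q) satisfies I^2 = (-1)^(q + n(n-1)/2).
p = 5, q = 0, n = p + q = 5
n(n-1)/2 = 5 * 4 / 2 = 10
Exponent = q + n(n-1)/2 = 0 + 10 = 10
I^2 = (-1)^10 = +1


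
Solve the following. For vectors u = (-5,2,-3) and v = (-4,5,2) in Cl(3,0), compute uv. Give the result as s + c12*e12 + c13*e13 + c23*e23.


In Cl(3,0): e_i^2 = 1, e_ie_j = -e_je_i for i != j.
Scalar part = u . v = (-5)*(-4) + 2*5 + (-3)*2
= 20 + 10 + (-6) = 24
e12 coeff = (-5)*5 - 2*(-4) = -25 - (-8) = -17
e13 coeff = (-5)*2 - (-3)*(-4) = -10 - 12 = -22
e23 coeff = 2*2 - (-3)*5 = 4 - (-15) = 19
uv = 24 - 17*e12 - 22*e13 + 19*e23


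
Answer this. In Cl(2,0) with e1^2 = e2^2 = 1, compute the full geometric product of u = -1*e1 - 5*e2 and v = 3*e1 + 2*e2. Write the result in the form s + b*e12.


Expand: (-1*e1 - 5*e2)(3*e1 + 2*e2)
= (-1)*3*e1e1 + (-1)*2*e1e2 + (-5)*3*e2e1 + (-5)*2*e2e2
Using e1^2 = e2^2 = 1, e2e1 = -e1e2:
Scalar part s = (-1)*3 + (-5)*2 = -3 + (-10) = -13
Bivector part b = (-1)*2 - (-5)*3 = -2 - (-15) = 13
uv = -13 + 13*e12


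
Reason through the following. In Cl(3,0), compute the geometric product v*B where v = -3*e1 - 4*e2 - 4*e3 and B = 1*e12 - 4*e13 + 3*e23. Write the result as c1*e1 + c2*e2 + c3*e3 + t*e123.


vB has grade-1 (vector) and grade-3 (trivector) parts: vB = (v _| B) + (v ^ B).
Vector part <vB>_1:
  e1: -v2*b12 - v3*b13 = -(-4)*(1) - (-4)*(-4) = -12
  e2: v1*b12 - v3*b23 = (-3)*(1) - (-4)*(3) = 9
  e3: v1*b13 + v2*b23 = (-3)*(-4) + (-4)*(3) = 0
Trivector part <vB>_3:
  e123: v1*b23 - v2*b13 + v3*b12 = (-3)*(3) - (-4)*(-4) + (-4)*(1) = -29
vB = -12*e1 + 9*e2 + 0*e3 - 29*e123


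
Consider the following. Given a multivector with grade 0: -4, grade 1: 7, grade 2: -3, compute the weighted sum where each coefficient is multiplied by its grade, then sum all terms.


Grade-weighted sum = sum of grade_k * coefficient_k
0*(-4) = 0
1*7 = 7
2*(-3) = -6
Total = 0 + 7 + (-6) = 1


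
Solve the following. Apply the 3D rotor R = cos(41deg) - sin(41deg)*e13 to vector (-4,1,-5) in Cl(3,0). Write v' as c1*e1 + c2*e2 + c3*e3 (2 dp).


Rotor R = cos(41deg) - sin(41deg)*e13
Rotation angle theta = 2 * 41 = 82 degrees in the e13 plane (e1 -> e3).
The component perpendicular to the plane (e2) is invariant: v'_2 = v2 = 1.00
cos(82deg) = 0.1392, sin(82deg) = 0.9903
v'_1 = v1*cos(theta) - v3*sin(theta) = -4*0.1392 - (-5)*0.9903 = 4.39
v'_3 = v1*sin(theta) + v3*cos(theta) = -4*0.9903 + (-5)*0.1392 = -4.66
v' = 4.39*e1 + 1.00*e2 - 4.66*e3


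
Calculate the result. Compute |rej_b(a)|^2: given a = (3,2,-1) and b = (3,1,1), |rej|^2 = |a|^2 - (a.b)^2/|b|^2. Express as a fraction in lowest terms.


|a|^2 = 3^2 + 2^2 + (-1)^2 = 14
|b|^2 = 3^2 + 1^2 + 1^2 = 11
a . b = 3*3 + 2*1 + (-1)*1 = 10
(a.b)^2 = 10^2 = 100
|rej|^2 = 14 - 100/11
= (154 - 100)/11
= 54/11
In lowest terms: 54/11


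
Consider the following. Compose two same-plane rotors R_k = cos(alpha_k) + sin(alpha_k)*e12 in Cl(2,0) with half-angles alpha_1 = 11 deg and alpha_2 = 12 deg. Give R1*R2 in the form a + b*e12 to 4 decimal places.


Same-plane rotors commute and their half-angles add:
R1*R2 = cos(a1 + a2) + sin(a1 + a2)*e12.
a1 + a2 = 11 + 12 = 23 deg
cos(23 deg) = 0.9205
sin(23 deg) = 0.3907
R1*R2 = 0.9205 + 0.3907*e12


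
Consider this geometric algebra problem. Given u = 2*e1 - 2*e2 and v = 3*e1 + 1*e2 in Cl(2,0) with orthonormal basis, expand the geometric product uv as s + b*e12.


Expand: (2*e1 - 2*e2)(3*e1 + 1*e2)
= 2*3*e1e1 + 2*1*e1e2 + (-2)*3*e2e1 + (-2)*1*e2e2
Using e1^2 = e2^2 = 1, e2e1 = -e1e2:
Scalar part s = 2*3 + (-2)*1 = 6 + (-2) = 4
Bivector part b = 2*1 - (-2)*3 = 2 - (-6) = 8
uv = 4 + 8*e12


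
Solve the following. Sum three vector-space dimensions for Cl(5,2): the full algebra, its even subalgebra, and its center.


n = 5 + 2 = 7
Total dim = 2^7 = 128
Even subalgebra dim = 2^6 = 64
n is odd, so center dim = 2
Sum = 128 + 64 + 2 = 194


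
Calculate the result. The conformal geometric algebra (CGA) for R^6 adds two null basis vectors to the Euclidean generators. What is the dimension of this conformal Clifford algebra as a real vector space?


The conformal model of R^6 uses Cl(7,1): the 6 Euclidean generators plus two extra orthogonal generators e+ (e+^2 = +1) and e- (e-^2 = -1), from which the null vectors e0, einf are built.
Number of generators m = 6 + 2 = 8.
dim Cl(p,q) = 2^m = 2^8 = 256


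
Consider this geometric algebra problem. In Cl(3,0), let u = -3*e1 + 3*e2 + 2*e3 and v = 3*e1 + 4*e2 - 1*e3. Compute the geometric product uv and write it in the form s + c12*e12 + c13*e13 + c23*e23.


In Cl(3,0): e_i^2 = 1, e_ie_j = -e_je_i for i != j.
Scalar part = u . v = (-3)*3 + 3*4 + 2*(-1)
= -9 + 12 + (-2) = 1
e12 coeff = (-3)*4 - 3*3 = -12 - 9 = -21
e13 coeff = (-3)*(-1) - 2*3 = 3 - 6 = -3
e23 coeff = 3*(-1) - 2*4 = -3 - 8 = -11
uv = 1 - 21*e12 - 3*e13 - 11*e23


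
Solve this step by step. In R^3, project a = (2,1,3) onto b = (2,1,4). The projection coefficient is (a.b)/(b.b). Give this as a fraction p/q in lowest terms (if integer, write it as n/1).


Projection coefficient = (a . b) / (b . b)
a . b = 2*2 + 1*1 + 3*4
= 4 + 1 + 12 = 17
b . b = 2^2 + 1^2 + 4^2
= 4 + 1 + 16 = 21
Coefficient = 17/21
In lowest terms: 17/21


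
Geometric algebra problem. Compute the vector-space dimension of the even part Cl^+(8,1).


Even subalgebra dimension = 2^(n-1)
n = 8 + 1 = 9
2^(9 - 1) = 2^8 = 256
Verification: sum of C(9,k) for even k = 1 + 36 + 126 + 84 + 9 = 256
Result = 256


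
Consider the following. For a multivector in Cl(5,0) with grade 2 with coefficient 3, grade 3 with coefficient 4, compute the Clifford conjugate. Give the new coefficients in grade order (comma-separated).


Clifford conjugate sign for grade k: (-1)^(k(k+1)/2)
Grade 2: (-1)^(2*3/2) = (-1)^3 = -1, coeff 3 -> -3
Grade 3: (-1)^(3*4/2) = (-1)^6 = 1, coeff 4 -> 4
Conjugated coefficients: -3, 4


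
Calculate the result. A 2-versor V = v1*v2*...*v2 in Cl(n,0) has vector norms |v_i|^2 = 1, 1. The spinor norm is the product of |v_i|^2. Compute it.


Spinor norm N(V) = |v1|^2 * |v2|^2 * ... * |v2|^2
= 1 * 1
Running product: 1, 1
N(V) = 1


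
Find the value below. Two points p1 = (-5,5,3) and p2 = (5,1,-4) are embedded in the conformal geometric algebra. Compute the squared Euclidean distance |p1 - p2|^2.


p1 - p2 = (-10, 4, 7)
|p1 - p2|^2 = (-10)^2 + 4^2 + 7^2
= 100 + 16 + 49
= 165


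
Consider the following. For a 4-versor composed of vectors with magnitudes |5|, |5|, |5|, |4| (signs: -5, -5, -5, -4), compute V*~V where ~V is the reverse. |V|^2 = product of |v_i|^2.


Each vector v_i has |v_i|^2 = s_i^2
Squared scales: (-5)^2 = 25, (-5)^2 = 25, (-5)^2 = 25, (-4)^2 = 16
|V|^2 = 25 * 25 * 25 * 16
= 250000


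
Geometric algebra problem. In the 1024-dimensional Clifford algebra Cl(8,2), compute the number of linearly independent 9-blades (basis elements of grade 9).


Number of grade-k basis blades in Cl(p,q) with n = p + q is C(n, k).
n = 8 + 2 = 10
C(10, 9) = 10! / (9! * 1!)
= 3628800 / (362880 * 1)
= 10


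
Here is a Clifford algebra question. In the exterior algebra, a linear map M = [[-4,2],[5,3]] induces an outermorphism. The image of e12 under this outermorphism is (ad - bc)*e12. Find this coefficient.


The outermorphism of a linear map f sends e1^e2 to f(e1)^f(e2).
f(e1) = -4*e1 + 5*e2
f(e2) = 2*e1 + 3*e2
f(e1) ^ f(e2) = (-4*e1 + 5*e2) ^ (2*e1 + 3*e2)
= (-4)*3*e12 + 5*2*e21
= (-12 - 10)*e12
= -22*e12
Coefficient = -22


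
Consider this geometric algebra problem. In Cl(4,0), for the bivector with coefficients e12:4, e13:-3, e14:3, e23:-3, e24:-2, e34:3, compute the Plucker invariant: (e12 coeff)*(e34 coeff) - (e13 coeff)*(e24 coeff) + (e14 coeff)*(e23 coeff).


Plucker relation: af - be + cd
a*f = 4*3 = 12
b*e = (-3)*(-2) = 6
c*d = 3*(-3) = -9
af - be + cd = 12 - 6 + (-9)
= -3


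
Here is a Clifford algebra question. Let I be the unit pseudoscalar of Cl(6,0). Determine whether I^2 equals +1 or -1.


The pseudoscalar I = e1...e_n (product of all n generators) of Cl(p,q) satisfies I^2 = (-1)^(q + n(n-1)/2).
p = 6, q = 0, n = p + q = 6
n(n-1)/2 = 6 * 5 / 2 = 15
Exponent = q + n(n-1)/2 = 0 + 15 = 15
I^2 = (-1)^15 = -1


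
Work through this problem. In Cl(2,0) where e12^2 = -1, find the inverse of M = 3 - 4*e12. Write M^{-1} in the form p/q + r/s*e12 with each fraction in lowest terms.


M = 3 - 4*e12, where e12^2 = -1.
Since M commutes with its reverse ~M = a - b*e12, M * ~M = a^2 - b^2*e12^2 = a^2 + b^2.
So M^{-1} = ~M / (a^2 + b^2) = (a - b*e12)/(a^2 + b^2).
a^2 + b^2 = 9 + 16 = 25
Scalar part = 3/25 = 3/25
Bivector coeff = 4/25 = 4/25
M^{-1} = 3/25 + 4/25*e12


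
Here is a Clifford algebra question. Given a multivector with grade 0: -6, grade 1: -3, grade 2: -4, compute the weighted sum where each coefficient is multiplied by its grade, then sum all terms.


Grade-weighted sum = sum of grade_k * coefficient_k
0*(-6) = 0
1*(-3) = -3
2*(-4) = -8
Total = 0 + (-3) + (-8) = -11


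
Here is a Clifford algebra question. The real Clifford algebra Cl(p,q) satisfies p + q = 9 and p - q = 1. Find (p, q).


We need p + q = 9 and p - q = 1.
Adding: 2p = 9 + 1 = 10, so p = 5.
Then q = 9 - 5 = 4.
(p, q) = (5, 4)


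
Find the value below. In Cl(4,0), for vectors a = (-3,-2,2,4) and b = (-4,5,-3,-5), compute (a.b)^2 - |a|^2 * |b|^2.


a . b = (-3)*(-4) + (-2)*5 + 2*(-3) + 4*(-5)
= 12 + (-10) + (-6) + (-20) = -24
|a|^2 = (-3)^2 + (-2)^2 + 2^2 + 4^2 = 33
|b|^2 = (-4)^2 + 5^2 + (-3)^2 + (-5)^2 = 75
(a.b)^2 = (-24)^2 = 576
|a|^2 * |b|^2 = 33 * 75 = 2475
Result = 576 - 2475 = -1899


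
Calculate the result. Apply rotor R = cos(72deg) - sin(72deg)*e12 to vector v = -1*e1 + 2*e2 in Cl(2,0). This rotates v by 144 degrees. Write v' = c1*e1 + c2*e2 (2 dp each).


Rotor R = cos(72deg) - sin(72deg)*e12
Rotation angle theta = 2 * 72 = 144 degrees
v' = R*v*~R rotates v by theta.
cos(144deg) = -0.8090, sin(144deg) = 0.5878
v'_1 = -1*cos(144deg) - 2*sin(144deg)
= -1*(-0.8090) - 2*0.5878
= -0.37
v'_2 = -1*sin(144deg) + 2*cos(144deg)
= -1*0.5878 + 2*(-0.8090)
= -2.21
v' = -0.37*e1 - 2.21*e2


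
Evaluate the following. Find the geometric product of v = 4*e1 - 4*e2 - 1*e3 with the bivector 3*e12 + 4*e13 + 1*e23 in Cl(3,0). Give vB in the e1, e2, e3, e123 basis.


vB has grade-1 (vector) and grade-3 (trivector) parts: vB = (v _| B) + (v ^ B).
Vector part <vB>_1:
  e1: -v2*b12 - v3*b13 = -(-4)*(3) - (-1)*(4) = 16
  e2: v1*b12 - v3*b23 = (4)*(3) - (-1)*(1) = 13
  e3: v1*b13 + v2*b23 = (4)*(4) + (-4)*(1) = 12
Trivector part <vB>_3:
  e123: v1*b23 - v2*b13 + v3*b12 = (4)*(1) - (-4)*(4) + (-1)*(3) = 17
vB = 16*e1 + 13*e2 + 12*e3 + 17*e123


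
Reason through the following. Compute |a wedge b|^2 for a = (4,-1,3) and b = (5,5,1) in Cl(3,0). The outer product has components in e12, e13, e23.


a wedge b = (a1*b2 - a2*b1)*e12 + (a1*b3 - a3*b1)*e13 + (a2*b3 - a3*b2)*e23
e12 coeff: 4*5 - (-1)*5 = 20 - (-5) = 25
e13 coeff: 4*1 - 3*5 = 4 - 15 = -11
e23 coeff: (-1)*1 - 3*5 = -1 - 15 = -16
|a wedge b|^2 = 25^2 + (-11)^2 + (-16)^2
= 625 + 121 + 256
= 1002


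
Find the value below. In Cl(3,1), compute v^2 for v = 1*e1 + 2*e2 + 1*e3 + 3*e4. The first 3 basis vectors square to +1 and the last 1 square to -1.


v^2 = sum of c_i^2 * e_i^2
Positive signature terms (e_i^2 = +1): 1^2 + 2^2 + 1^2 = 6
Negative signature terms (e_j^2 = -1): 3^2 = 9
v^2 = 6 - 9 = -3


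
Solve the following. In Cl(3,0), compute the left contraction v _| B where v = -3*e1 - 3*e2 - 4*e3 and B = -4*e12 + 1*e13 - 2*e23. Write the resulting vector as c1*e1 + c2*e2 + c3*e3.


Left contraction v _| B = <vB>_1 (grade-1 part of the geometric product vB).
Using e1_|e12 = e2, e2_|e12 = -e1, e1_|e13 = e3, e3_|e13 = -e1, e2_|e23 = e3, e3_|e23 = -e2:
e1 coeff: -v2*b12 - v3*b13 = -(-3)*(-4) - (-4)*(1) = -8
e2 coeff: v1*b12 - v3*b23 = (-3)*(-4) - (-4)*(-2) = 4
e3 coeff: v1*b13 + v2*b23 = (-3)*(1) + (-3)*(-2) = 3
v _| B = -8*e1 + 4*e2 + 3*e3


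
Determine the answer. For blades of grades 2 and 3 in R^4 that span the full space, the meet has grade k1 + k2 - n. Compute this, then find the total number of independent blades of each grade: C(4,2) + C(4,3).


Meet grade = grade(A) + grade(B) - n
= 2 + 3 - 4 = 1
C(4,2) = 6
C(4,3) = 4
dim_A + dim_B = 6 + 4 = 10


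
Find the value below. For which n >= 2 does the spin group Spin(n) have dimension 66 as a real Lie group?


dim Spin(n) = dim so(n) = n(n-1)/2.
Solve n(n-1)/2 = 66, i.e. n^2 - n - 132 = 0.
Discriminant = 1 + 8*66 = 529
n = (1 + sqrt(529))/2 = (1 + 23)/2 = 12


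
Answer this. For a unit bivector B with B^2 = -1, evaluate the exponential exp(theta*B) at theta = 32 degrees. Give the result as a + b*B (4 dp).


For a unit bivector B with B^2 = -1, the exponential series gives
e^(theta*B) = cos(theta) + sin(theta)*B (the GA analogue of Euler's formula).
theta = 32 degrees = 0.558505 rad
cos(32 deg) = 0.8480
sin(32 deg) = 0.5299
exp(theta*B) = 0.8480 + 0.5299*B


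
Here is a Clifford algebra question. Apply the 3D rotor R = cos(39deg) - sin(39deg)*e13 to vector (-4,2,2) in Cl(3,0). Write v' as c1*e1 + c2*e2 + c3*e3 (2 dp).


Rotor R = cos(39deg) - sin(39deg)*e13
Rotation angle theta = 2 * 39 = 78 degrees in the e13 plane (e1 -> e3).
The component perpendicular to the plane (e2) is invariant: v'_2 = v2 = 2.00
cos(78deg) = 0.2079, sin(78deg) = 0.9781
v'_1 = v1*cos(theta) - v3*sin(theta) = -4*0.2079 - 2*0.9781 = -2.79
v'_3 = v1*sin(theta) + v3*cos(theta) = -4*0.9781 + 2*0.2079 = -3.50
v' = -2.79*e1 + 2.00*e2 - 3.50*e3


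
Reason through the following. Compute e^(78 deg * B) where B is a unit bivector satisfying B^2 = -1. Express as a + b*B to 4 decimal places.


For a unit bivector B with B^2 = -1, the exponential series gives
e^(theta*B) = cos(theta) + sin(theta)*B (the GA analogue of Euler's formula).
theta = 78 degrees = 1.361357 rad
cos(78 deg) = 0.2079
sin(78 deg) = 0.9781
exp(theta*B) = 0.2079 + 0.9781*B


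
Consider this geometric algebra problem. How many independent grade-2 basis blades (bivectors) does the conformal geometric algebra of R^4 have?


The conformal model of R^4 uses Cl(5,1) with m = 4 + 2 = 6 generators.
Number of grade-2 blades = C(m, 2) = C(6, 2)
= 6*5/2 = 15


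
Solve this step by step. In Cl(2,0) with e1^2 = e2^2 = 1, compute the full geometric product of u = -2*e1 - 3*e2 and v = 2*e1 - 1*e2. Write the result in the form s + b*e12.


Expand: (-2*e1 - 3*e2)(2*e1 - 1*e2)
= (-2)*2*e1e1 + (-2)*(-1)*e1e2 + (-3)*2*e2e1 + (-3)*(-1)*e2e2
Using e1^2 = e2^2 = 1, e2e1 = -e1e2:
Scalar part s = (-2)*2 + (-3)*(-1) = -4 + 3 = -1
Bivector part b = (-2)*(-1) - (-3)*2 = 2 - (-6) = 8
uv = -1 + 8*e12


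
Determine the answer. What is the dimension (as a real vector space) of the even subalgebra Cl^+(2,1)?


Even subalgebra dimension = 2^(n-1)
n = 2 + 1 = 3
2^(3 - 1) = 2^2 = 4
Verification: sum of C(3,k) for even k = 1 + 3 = 4
Result = 4


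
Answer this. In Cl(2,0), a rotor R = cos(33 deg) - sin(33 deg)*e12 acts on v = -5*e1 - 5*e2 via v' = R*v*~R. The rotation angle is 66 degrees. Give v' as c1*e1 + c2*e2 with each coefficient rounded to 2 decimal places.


Rotor R = cos(33deg) - sin(33deg)*e12
Rotation angle theta = 2 * 33 = 66 degrees
v' = R*v*~R rotates v by theta.
cos(66deg) = 0.4067, sin(66deg) = 0.9135
v'_1 = -5*cos(66deg) - (-5)*sin(66deg)
= -5*0.4067 - (-5)*0.9135
= 2.53
v'_2 = -5*sin(66deg) + (-5)*cos(66deg)
= -5*0.9135 + (-5)*0.4067
= -6.60
v' = 2.53*e1 - 6.60*e2


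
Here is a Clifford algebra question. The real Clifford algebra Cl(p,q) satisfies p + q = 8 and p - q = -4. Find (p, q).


We need p + q = 8 and p - q = -4.
Adding: 2p = 8 + (-4) = 4, so p = 2.
Then q = 8 - 2 = 6.
(p, q) = (2, 6)


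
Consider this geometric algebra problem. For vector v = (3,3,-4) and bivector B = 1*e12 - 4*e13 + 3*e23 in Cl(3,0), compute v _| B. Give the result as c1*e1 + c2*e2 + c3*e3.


Left contraction v _| B = <vB>_1 (grade-1 part of the geometric product vB).
Using e1_|e12 = e2, e2_|e12 = -e1, e1_|e13 = e3, e3_|e13 = -e1, e2_|e23 = e3, e3_|e23 = -e2:
e1 coeff: -v2*b12 - v3*b13 = -(3)*(1) - (-4)*(-4) = -19
e2 coeff: v1*b12 - v3*b23 = (3)*(1) - (-4)*(3) = 15
e3 coeff: v1*b13 + v2*b23 = (3)*(-4) + (3)*(3) = -3
v _| B = -19*e1 + 15*e2 - 3*e3


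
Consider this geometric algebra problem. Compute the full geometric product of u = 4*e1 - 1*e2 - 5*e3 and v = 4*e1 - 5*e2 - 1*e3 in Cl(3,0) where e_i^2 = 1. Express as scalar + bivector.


In Cl(3,0): e_i^2 = 1, e_ie_j = -e_je_i for i != j.
Scalar part = u . v = 4*4 + (-1)*(-5) + (-5)*(-1)
= 16 + 5 + 5 = 26
e12 coeff = 4*(-5) - (-1)*4 = -20 - (-4) = -16
e13 coeff = 4*(-1) - (-5)*4 = -4 - (-20) = 16
e23 coeff = (-1)*(-1) - (-5)*(-5) = 1 - 25 = -24
uv = 26 - 16*e12 + 16*e13 - 24*e23


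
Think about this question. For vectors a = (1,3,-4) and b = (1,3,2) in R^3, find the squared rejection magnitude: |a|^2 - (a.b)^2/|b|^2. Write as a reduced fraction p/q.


|a|^2 = 1^2 + 3^2 + (-4)^2 = 26
|b|^2 = 1^2 + 3^2 + 2^2 = 14
a . b = 1*1 + 3*3 + (-4)*2 = 2
(a.b)^2 = 2^2 = 4
|rej|^2 = 26 - 4/14
= (364 - 4)/14
= 360/14
In lowest terms: 180/7


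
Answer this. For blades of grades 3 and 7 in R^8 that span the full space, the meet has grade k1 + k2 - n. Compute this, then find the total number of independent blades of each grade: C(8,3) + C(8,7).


Meet grade = grade(A) + grade(B) - n
= 3 + 7 - 8 = 2
C(8,3) = 56
C(8,7) = 8
dim_A + dim_B = 56 + 8 = 64


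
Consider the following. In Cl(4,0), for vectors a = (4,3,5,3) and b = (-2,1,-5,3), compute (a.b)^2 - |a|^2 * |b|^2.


a . b = 4*(-2) + 3*1 + 5*(-5) + 3*3
= -8 + 3 + (-25) + 9 = -21
|a|^2 = 4^2 + 3^2 + 5^2 + 3^2 = 59
|b|^2 = (-2)^2 + 1^2 + (-5)^2 + 3^2 = 39
(a.b)^2 = (-21)^2 = 441
|a|^2 * |b|^2 = 59 * 39 = 2301
Result = 441 - 2301 = -1860


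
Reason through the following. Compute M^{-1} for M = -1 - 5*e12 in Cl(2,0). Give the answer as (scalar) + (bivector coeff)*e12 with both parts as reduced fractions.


M = -1 - 5*e12, where e12^2 = -1.
Since M commutes with its reverse ~M = a - b*e12, M * ~M = a^2 - b^2*e12^2 = a^2 + b^2.
So M^{-1} = ~M / (a^2 + b^2) = (a - b*e12)/(a^2 + b^2).
a^2 + b^2 = 1 + 25 = 26
Scalar part = -1/26 = -1/26
Bivector coeff = 5/26 = 5/26
M^{-1} = -1/26 + 5/26*e12


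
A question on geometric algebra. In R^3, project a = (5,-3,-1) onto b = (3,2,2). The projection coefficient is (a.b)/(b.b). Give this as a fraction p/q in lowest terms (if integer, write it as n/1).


Projection coefficient = (a . b) / (b . b)
a . b = 5*3 + (-3)*2 + (-1)*2
= 15 + (-6) + (-2) = 7
b . b = 3^2 + 2^2 + 2^2
= 9 + 4 + 4 = 17
Coefficient = 7/17
In lowest terms: 7/17


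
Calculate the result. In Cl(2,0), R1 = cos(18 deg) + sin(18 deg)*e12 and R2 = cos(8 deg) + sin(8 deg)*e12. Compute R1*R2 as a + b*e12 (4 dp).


Same-plane rotors commute and their half-angles add:
R1*R2 = cos(a1 + a2) + sin(a1 + a2)*e12.
a1 + a2 = 18 + 8 = 26 deg
cos(26 deg) = 0.8988
sin(26 deg) = 0.4384
R1*R2 = 0.8988 + 0.4384*e12


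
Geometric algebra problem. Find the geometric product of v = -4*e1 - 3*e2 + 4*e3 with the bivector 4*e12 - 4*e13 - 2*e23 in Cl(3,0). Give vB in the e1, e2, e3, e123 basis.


vB has grade-1 (vector) and grade-3 (trivector) parts: vB = (v _| B) + (v ^ B).
Vector part <vB>_1:
  e1: -v2*b12 - v3*b13 = -(-3)*(4) - (4)*(-4) = 28
  e2: v1*b12 - v3*b23 = (-4)*(4) - (4)*(-2) = -8
  e3: v1*b13 + v2*b23 = (-4)*(-4) + (-3)*(-2) = 22
Trivector part <vB>_3:
  e123: v1*b23 - v2*b13 + v3*b12 = (-4)*(-2) - (-3)*(-4) + (4)*(4) = 12
vB = 28*e1 - 8*e2 + 22*e3 + 12*e123


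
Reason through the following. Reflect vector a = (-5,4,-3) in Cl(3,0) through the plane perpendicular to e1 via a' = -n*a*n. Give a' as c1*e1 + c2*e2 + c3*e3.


Reflection formula: a' = -n*a*n, with n = e1 (unit vector, n^2 = 1).
For reflection through hyperplane perp to e1:
The component along e1 flips sign, others stay.
a = (-5, 4, -3)
a' = (5, 4, -3)
a' = 5*e1 + 4*e2 - 3*e3


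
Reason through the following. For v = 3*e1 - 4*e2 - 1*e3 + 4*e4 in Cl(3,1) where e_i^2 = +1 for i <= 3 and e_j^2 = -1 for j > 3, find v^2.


v^2 = sum of c_i^2 * e_i^2
Positive signature terms (e_i^2 = +1): 3^2 + (-4)^2 + (-1)^2 = 26
Negative signature terms (e_j^2 = -1): 4^2 = 16
v^2 = 26 - 16 = 10


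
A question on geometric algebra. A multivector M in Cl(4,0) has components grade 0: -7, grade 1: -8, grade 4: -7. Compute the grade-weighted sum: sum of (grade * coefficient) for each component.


Grade-weighted sum = sum of grade_k * coefficient_k
0*(-7) = 0
1*(-8) = -8
4*(-7) = -28
Total = 0 + (-8) + (-28) = -36


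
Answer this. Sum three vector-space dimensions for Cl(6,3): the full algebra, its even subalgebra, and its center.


n = 6 + 3 = 9
Total dim = 2^9 = 512
Even subalgebra dim = 2^8 = 256
n is odd, so center dim = 2
Sum = 512 + 256 + 2 = 770


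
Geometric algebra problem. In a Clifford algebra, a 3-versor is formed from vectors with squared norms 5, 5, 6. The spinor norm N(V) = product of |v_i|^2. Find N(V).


Spinor norm N(V) = |v1|^2 * |v2|^2 * ... * |v3|^2
= 5 * 5 * 6
Running product: 5, 25, 150
N(V) = 150


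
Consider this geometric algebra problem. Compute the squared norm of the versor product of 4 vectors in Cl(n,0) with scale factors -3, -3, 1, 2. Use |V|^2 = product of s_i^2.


Each vector v_i has |v_i|^2 = s_i^2
Squared scales: (-3)^2 = 9, (-3)^2 = 9, 1^2 = 1, 2^2 = 4
|V|^2 = 9 * 9 * 1 * 4
= 324


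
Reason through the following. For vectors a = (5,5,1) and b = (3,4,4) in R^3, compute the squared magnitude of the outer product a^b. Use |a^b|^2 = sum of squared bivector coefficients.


a wedge b = (a1*b2 - a2*b1)*e12 + (a1*b3 - a3*b1)*e13 + (a2*b3 - a3*b2)*e23
e12 coeff: 5*4 - 5*3 = 20 - 15 = 5
e13 coeff: 5*4 - 1*3 = 20 - 3 = 17
e23 coeff: 5*4 - 1*4 = 20 - 4 = 16
|a wedge b|^2 = 5^2 + 17^2 + 16^2
= 25 + 289 + 256
= 570


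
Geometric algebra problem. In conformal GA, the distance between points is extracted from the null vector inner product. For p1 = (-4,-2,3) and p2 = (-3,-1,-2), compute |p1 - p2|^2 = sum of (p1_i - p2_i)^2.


p1 - p2 = (-1, -1, 5)
|p1 - p2|^2 = (-1)^2 + (-1)^2 + 5^2
= 1 + 1 + 25
= 27


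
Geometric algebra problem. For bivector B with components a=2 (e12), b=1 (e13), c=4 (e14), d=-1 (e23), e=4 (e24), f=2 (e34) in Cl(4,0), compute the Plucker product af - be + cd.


Plucker relation: af - be + cd
a*f = 2*2 = 4
b*e = 1*4 = 4
c*d = 4*(-1) = -4
af - be + cd = 4 - 4 + (-4)
= -4


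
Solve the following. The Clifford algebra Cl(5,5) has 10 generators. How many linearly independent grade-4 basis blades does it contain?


Number of grade-k basis blades in Cl(p,q) with n = p + q is C(n, k).
n = 5 + 5 = 10
C(10, 4) = 10! / (4! * 6!)
= 3628800 / (24 * 720)
= 210


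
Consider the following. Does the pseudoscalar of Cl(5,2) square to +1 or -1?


The pseudoscalar I = e1...e_n (product of all n generators) of Cl(p,q) satisfies I^2 = (-1)^(q + n(n-1)/2).
p = 5, q = 2, n = p + q = 7
n(n-1)/2 = 7 * 6 / 2 = 21
Exponent = q + n(n-1)/2 = 2 + 21 = 23
I^2 = (-1)^23 = -1


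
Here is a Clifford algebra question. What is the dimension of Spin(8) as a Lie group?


Spin(n) double-covers SO(n); both have Lie algebra so(n) of dimension n(n-1)/2.
n = 8
n(n-1) = 8 * 7 = 56
dim Spin(8) = 56/2 = 28


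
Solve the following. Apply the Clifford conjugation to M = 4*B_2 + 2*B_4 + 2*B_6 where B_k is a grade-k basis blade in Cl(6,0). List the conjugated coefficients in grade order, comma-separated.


Clifford conjugate sign for grade k: (-1)^(k(k+1)/2)
Grade 2: (-1)^(2*3/2) = (-1)^3 = -1, coeff 4 -> -4
Grade 4: (-1)^(4*5/2) = (-1)^10 = 1, coeff 2 -> 2
Grade 6: (-1)^(6*7/2) = (-1)^21 = -1, coeff 2 -> -2
Conjugated coefficients: -4, 2, -2


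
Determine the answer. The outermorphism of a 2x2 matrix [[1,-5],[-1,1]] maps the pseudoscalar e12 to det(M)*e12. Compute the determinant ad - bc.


The outermorphism of a linear map f sends e1^e2 to f(e1)^f(e2).
f(e1) = 1*e1 - 1*e2
f(e2) = -5*e1 + 1*e2
f(e1) ^ f(e2) = (1*e1 - 1*e2) ^ (-5*e1 + 1*e2)
= 1*1*e12 + (-1)*(-5)*e21
= (1 - 5)*e12
= -4*e12
Coefficient = -4


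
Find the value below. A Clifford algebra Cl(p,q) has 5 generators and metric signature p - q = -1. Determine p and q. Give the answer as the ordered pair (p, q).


We need p + q = 5 and p - q = -1.
Adding: 2p = 5 + (-1) = 4, so p = 2.
Then q = 5 - 2 = 3.
(p, q) = (2, 3)


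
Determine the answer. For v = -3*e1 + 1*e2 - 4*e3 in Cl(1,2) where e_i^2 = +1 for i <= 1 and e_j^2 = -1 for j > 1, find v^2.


v^2 = sum of c_i^2 * e_i^2
Positive signature terms (e_i^2 = +1): (-3)^2 = 9
Negative signature terms (e_j^2 = -1): 1^2 + (-4)^2 = 17
v^2 = 9 - 17 = -8


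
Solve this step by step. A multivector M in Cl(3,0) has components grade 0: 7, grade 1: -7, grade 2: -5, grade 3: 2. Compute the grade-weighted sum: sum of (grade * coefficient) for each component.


Grade-weighted sum = sum of grade_k * coefficient_k
0*7 = 0
1*(-7) = -7
2*(-5) = -10
3*2 = 6
Total = 0 + (-7) + (-10) + 6 = -11


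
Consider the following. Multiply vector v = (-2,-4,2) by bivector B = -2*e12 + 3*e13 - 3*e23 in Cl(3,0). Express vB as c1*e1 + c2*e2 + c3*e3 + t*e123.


vB has grade-1 (vector) and grade-3 (trivector) parts: vB = (v _| B) + (v ^ B).
Vector part <vB>_1:
  e1: -v2*b12 - v3*b13 = -(-4)*(-2) - (2)*(3) = -14
  e2: v1*b12 - v3*b23 = (-2)*(-2) - (2)*(-3) = 10
  e3: v1*b13 + v2*b23 = (-2)*(3) + (-4)*(-3) = 6
Trivector part <vB>_3:
  e123: v1*b23 - v2*b13 + v3*b12 = (-2)*(-3) - (-4)*(3) + (2)*(-2) = 14
vB = -14*e1 + 10*e2 + 6*e3 + 14*e123


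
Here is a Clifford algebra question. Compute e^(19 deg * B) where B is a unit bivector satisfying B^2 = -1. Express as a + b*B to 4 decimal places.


For a unit bivector B with B^2 = -1, the exponential series gives
e^(theta*B) = cos(theta) + sin(theta)*B (the GA analogue of Euler's formula).
theta = 19 degrees = 0.331613 rad
cos(19 deg) = 0.9455
sin(19 deg) = 0.3256
exp(theta*B) = 0.9455 + 0.3256*B


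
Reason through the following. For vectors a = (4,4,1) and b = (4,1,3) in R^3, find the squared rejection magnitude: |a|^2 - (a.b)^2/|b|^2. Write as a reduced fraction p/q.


|a|^2 = 4^2 + 4^2 + 1^2 = 33
|b|^2 = 4^2 + 1^2 + 3^2 = 26
a . b = 4*4 + 4*1 + 1*3 = 23
(a.b)^2 = 23^2 = 529
|rej|^2 = 33 - 529/26
= (858 - 529)/26
= 329/26
In lowest terms: 329/26


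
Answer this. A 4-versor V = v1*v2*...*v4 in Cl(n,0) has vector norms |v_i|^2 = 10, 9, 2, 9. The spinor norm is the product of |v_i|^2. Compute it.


Spinor norm N(V) = |v1|^2 * |v2|^2 * ... * |v4|^2
= 10 * 9 * 2 * 9
Running product: 10, 90, 180, 1620
N(V) = 1620


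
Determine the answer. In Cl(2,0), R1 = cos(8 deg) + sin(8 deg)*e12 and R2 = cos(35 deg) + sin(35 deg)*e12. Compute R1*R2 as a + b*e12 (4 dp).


Same-plane rotors commute and their half-angles add:
R1*R2 = cos(a1 + a2) + sin(a1 + a2)*e12.
a1 + a2 = 8 + 35 = 43 deg
cos(43 deg) = 0.7314
sin(43 deg) = 0.6820
R1*R2 = 0.7314 + 0.6820*e12


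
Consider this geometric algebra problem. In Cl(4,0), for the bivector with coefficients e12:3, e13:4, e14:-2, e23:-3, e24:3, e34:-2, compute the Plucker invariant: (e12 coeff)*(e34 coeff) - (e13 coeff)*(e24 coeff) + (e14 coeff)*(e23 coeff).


Plucker relation: af - be + cd
a*f = 3*(-2) = -6
b*e = 4*3 = 12
c*d = (-2)*(-3) = 6
af - be + cd = -6 - 12 + 6
= -12


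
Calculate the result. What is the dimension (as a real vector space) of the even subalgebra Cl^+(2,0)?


Even subalgebra dimension = 2^(n-1)
n = 2 + 0 = 2
2^(2 - 1) = 2^1 = 2
Verification: sum of C(2,k) for even k = 1 + 1 = 2
Result = 2


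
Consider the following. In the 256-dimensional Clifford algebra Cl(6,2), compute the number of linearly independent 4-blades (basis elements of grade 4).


Number of grade-k basis blades in Cl(p,q) with n = p + q is C(n, k).
n = 6 + 2 = 8
C(8, 4) = 8! / (4! * 4!)
= 40320 / (24 * 24)
= 70


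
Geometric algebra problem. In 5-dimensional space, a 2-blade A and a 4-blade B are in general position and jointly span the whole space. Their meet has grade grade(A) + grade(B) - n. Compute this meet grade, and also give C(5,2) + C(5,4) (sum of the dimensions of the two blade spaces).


Meet grade = grade(A) + grade(B) - n
= 2 + 4 - 5 = 1
C(5,2) = 10
C(5,4) = 5
dim_A + dim_B = 10 + 5 = 15


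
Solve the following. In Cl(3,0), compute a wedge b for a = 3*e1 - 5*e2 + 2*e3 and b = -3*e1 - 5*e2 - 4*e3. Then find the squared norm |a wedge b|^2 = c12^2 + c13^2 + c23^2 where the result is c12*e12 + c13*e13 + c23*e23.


a wedge b = (a1*b2 - a2*b1)*e12 + (a1*b3 - a3*b1)*e13 + (a2*b3 - a3*b2)*e23
e12 coeff: 3*(-5) - (-5)*(-3) = -15 - 15 = -30
e13 coeff: 3*(-4) - 2*(-3) = -12 - (-6) = -6
e23 coeff: (-5)*(-4) - 2*(-5) = 20 - (-10) = 30
|a wedge b|^2 = (-30)^2 + (-6)^2 + 30^2
= 900 + 36 + 900
= 1836


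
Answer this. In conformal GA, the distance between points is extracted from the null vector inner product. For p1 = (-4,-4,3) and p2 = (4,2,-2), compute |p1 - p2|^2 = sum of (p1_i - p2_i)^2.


p1 - p2 = (-8, -6, 5)
|p1 - p2|^2 = (-8)^2 + (-6)^2 + 5^2
= 64 + 36 + 25
= 125


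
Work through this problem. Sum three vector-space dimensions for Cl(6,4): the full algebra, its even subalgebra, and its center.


n = 6 + 4 = 10
Total dim = 2^10 = 1024
Even subalgebra dim = 2^9 = 512
n is even, so center dim = 1
Sum = 1024 + 512 + 1 = 1537


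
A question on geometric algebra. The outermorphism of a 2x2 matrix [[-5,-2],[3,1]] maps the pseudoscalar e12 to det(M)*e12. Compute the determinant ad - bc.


The outermorphism of a linear map f sends e1^e2 to f(e1)^f(e2).
f(e1) = -5*e1 + 3*e2
f(e2) = -2*e1 + 1*e2
f(e1) ^ f(e2) = (-5*e1 + 3*e2) ^ (-2*e1 + 1*e2)
= (-5)*1*e12 + 3*(-2)*e21
= (-5 - (-6))*e12
= 1*e12
Coefficient = 1


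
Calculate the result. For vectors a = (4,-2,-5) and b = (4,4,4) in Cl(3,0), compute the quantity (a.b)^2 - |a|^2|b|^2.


a . b = 4*4 + (-2)*4 + (-5)*4
= 16 + (-8) + (-20) = -12
|a|^2 = 4^2 + (-2)^2 + (-5)^2 = 45
|b|^2 = 4^2 + 4^2 + 4^2 = 48
(a.b)^2 = (-12)^2 = 144
|a|^2 * |b|^2 = 45 * 48 = 2160
Result = 144 - 2160 = -2016


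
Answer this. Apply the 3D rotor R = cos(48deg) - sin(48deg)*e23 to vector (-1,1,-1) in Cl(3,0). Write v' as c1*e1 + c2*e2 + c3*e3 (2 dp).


Rotor R = cos(48deg) - sin(48deg)*e23
Rotation angle theta = 2 * 48 = 96 degrees in the e23 plane (e2 -> e3).
The component perpendicular to the plane (e1) is invariant: v'_1 = v1 = -1.00
cos(96deg) = -0.1045, sin(96deg) = 0.9945
v'_2 = v2*cos(theta) - v3*sin(theta) = 1*(-0.1045) - (-1)*0.9945 = 0.89
v'_3 = v2*sin(theta) + v3*cos(theta) = 1*0.9945 + (-1)*(-0.1045) = 1.10
v' = -1.00*e1 + 0.89*e2 + 1.10*e3


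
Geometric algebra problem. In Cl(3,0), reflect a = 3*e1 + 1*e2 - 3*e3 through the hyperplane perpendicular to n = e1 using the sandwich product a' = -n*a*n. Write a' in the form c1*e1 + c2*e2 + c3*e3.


Reflection formula: a' = -n*a*n, with n = e1 (unit vector, n^2 = 1).
For reflection through hyperplane perp to e1:
The component along e1 flips sign, others stay.
a = (3, 1, -3)
a' = (-3, 1, -3)
a' = -3*e1 + 1*e2 - 3*e3
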